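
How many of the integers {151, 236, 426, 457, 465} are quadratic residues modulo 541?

4

(151/541) = +1 → QR.
(236/541) = -1 → non-residue.
(426/541) = +1 → QR.
(457/541) = +1 → QR.
(465/541) = +1 → QR.
Total quadratic residues among the 5: 4.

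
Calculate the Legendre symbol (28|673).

Pull out 2^2: since 673 ≡ 1 (mod 8), (2/673) = +1, so (2/673)^2 = +1.
Reciprocity: 7 ≡ 3 and 673 ≡ 1 (mod 4), so (7/673) = +(673/7).
Reduce top mod 7: now compute (1/7).
Reached (1/7) = 1. Collecting the sign flips along the way, the symbol is +1.

1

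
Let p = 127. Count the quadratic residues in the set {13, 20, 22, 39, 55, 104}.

(13/127) = +1 → QR.
(20/127) = -1 → non-residue.
(22/127) = +1 → QR.
(39/127) = -1 → non-residue.
(55/127) = -1 → non-residue.
(104/127) = +1 → QR.
Total quadratic residues among the 6: 3.

3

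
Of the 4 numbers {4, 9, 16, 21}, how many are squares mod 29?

3

(4/29) = +1 → QR.
(9/29) = +1 → QR.
(16/29) = +1 → QR.
(21/29) = -1 → non-residue.
Total quadratic residues among the 4: 3.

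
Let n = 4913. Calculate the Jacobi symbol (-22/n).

First reduce: -22 ≡ 4891 (mod 4913).
Reciprocity: 4891 ≡ 3 and 4913 ≡ 1 (mod 4), so (4891/4913) = +(4913/4891).
Reduce top mod 4891: now compute (22/4891).
Pull out 2: since 4891 ≡ 3 (mod 8), (2/4891) = -1.
Reciprocity: 11 ≡ 3 and 4891 ≡ 3 (mod 4), so (11/4891) = −(4891/11).
Reduce top mod 11: now compute (7/11).
Reciprocity: 7 ≡ 3 and 11 ≡ 3 (mod 4), so (7/11) = −(11/7).
Reduce top mod 7: now compute (4/7).
Pull out 2^2: since 7 ≡ 7 (mod 8), (2/7) = +1, so (2/7)^2 = +1.
Reached (1/7) = 1. Collecting the sign flips along the way, the symbol is -1.

-1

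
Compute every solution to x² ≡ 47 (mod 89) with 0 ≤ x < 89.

15, 74

89 ≡ 1 (mod 4), so we find a root by search.
Trying successive values, 15² = 225 ≡ 47 (mod 89). The other root is 89 − 15 = 74.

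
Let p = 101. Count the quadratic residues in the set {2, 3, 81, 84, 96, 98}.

3

(2/101) = -1 → non-residue.
(3/101) = -1 → non-residue.
(81/101) = +1 → QR.
(84/101) = +1 → QR.
(96/101) = +1 → QR.
(98/101) = -1 → non-residue.
Total quadratic residues among the 6: 3.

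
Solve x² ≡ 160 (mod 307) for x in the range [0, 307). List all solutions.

62, 245

Since 307 ≡ 3 (mod 4), a square root of 160 is 160^((307+1)/4) = 160^77 mod 307.
Repeated squaring: 160^2≡119, 160^4≡39, 160^8≡293, 160^16≡196, 160^32≡41, 160^64≡146 (mod 307).
160^77 = 160^(64+8+4+1) ≡ 62 (mod 307).
Check: 62² = 3844 ≡ 160 (mod 307). The two roots are 62 and 245.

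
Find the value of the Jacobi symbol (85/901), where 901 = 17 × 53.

Reciprocity: 85 ≡ 1 and 901 ≡ 1 (mod 4), so (85/901) = +(901/85).
Reduce top mod 85: now compute (51/85).
Reciprocity: 51 ≡ 3 and 85 ≡ 1 (mod 4), so (51/85) = +(85/51).
Reduce top mod 51: now compute (34/51).
Pull out 2: since 51 ≡ 3 (mod 8), (2/51) = -1.
Reciprocity: 17 ≡ 1 and 51 ≡ 3 (mod 4), so (17/51) = +(51/17).
Reduce top mod 17: now compute (0/17).
Top reduces to 0: gcd > 1, so the symbol is 0.

0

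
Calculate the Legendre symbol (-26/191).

-1

First reduce: -26 ≡ 165 (mod 191).
Reciprocity: 165 ≡ 1 and 191 ≡ 3 (mod 4), so (165/191) = +(191/165).
Reduce top mod 165: now compute (26/165).
Pull out 2: since 165 ≡ 5 (mod 8), (2/165) = -1.
Reciprocity: 13 ≡ 1 and 165 ≡ 1 (mod 4), so (13/165) = +(165/13).
Reduce top mod 13: now compute (9/13).
Reciprocity: 9 ≡ 1 and 13 ≡ 1 (mod 4), so (9/13) = +(13/9).
Reduce top mod 9: now compute (4/9).
Pull out 2^2: since 9 ≡ 1 (mod 8), (2/9) = +1, so (2/9)^2 = +1.
Reached (1/9) = 1. Collecting the sign flips along the way, the symbol is -1.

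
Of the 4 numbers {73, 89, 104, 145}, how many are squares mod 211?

1

(73/211) = +1 → QR.
(89/211) = -1 → non-residue.
(104/211) = -1 → non-residue.
(145/211) = -1 → non-residue.
Total quadratic residues among the 4: 1.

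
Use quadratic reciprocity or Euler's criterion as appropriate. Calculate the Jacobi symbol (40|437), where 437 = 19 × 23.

1

Pull out 2^3: since 437 ≡ 5 (mod 8), (2/437) = -1, so (2/437)^3 = -1.
Reciprocity: 5 ≡ 1 and 437 ≡ 1 (mod 4), so (5/437) = +(437/5).
Reduce top mod 5: now compute (2/5).
Pull out 2: since 5 ≡ 5 (mod 8), (2/5) = -1.
Reached (1/5) = 1. Collecting the sign flips along the way, the symbol is +1.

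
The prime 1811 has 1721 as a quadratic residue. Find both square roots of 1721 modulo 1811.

694, 1117

Since 1811 ≡ 3 (mod 4), a square root of 1721 is 1721^((1811+1)/4) = 1721^453 mod 1811.
Repeated squaring: 1721^2≡856, 1721^4≡1092, 1721^8≡826, 1721^16≡1340, 1721^32≡899, 1721^64≡495, 1721^128≡540, 1721^256≡29 (mod 1811).
1721^453 = 1721^(256+128+64+4+1) ≡ 1117 (mod 1811).
Check: 1117² = 1247689 ≡ 1721 (mod 1811). The two roots are 694 and 1117.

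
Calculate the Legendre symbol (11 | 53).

Reciprocity: 11 ≡ 3 and 53 ≡ 1 (mod 4), so (11/53) = +(53/11).
Reduce top mod 11: now compute (9/11).
Reciprocity: 9 ≡ 1 and 11 ≡ 3 (mod 4), so (9/11) = +(11/9).
Reduce top mod 9: now compute (2/9).
Pull out 2: since 9 ≡ 1 (mod 8), (2/9) = +1.
Reached (1/9) = 1. Collecting the sign flips along the way, the symbol is +1.

1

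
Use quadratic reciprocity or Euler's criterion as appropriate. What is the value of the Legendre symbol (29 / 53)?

Reciprocity: 29 ≡ 1 and 53 ≡ 1 (mod 4), so (29/53) = +(53/29).
Reduce top mod 29: now compute (24/29).
Pull out 2^3: since 29 ≡ 5 (mod 8), (2/29) = -1, so (2/29)^3 = -1.
Reciprocity: 3 ≡ 3 and 29 ≡ 1 (mod 4), so (3/29) = +(29/3).
Reduce top mod 3: now compute (2/3).
Pull out 2: since 3 ≡ 3 (mod 8), (2/3) = -1.
Reached (1/3) = 1. Collecting the sign flips along the way, the symbol is +1.

1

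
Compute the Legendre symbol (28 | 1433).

-1

Pull out 2^2: since 1433 ≡ 1 (mod 8), (2/1433) = +1, so (2/1433)^2 = +1.
Reciprocity: 7 ≡ 3 and 1433 ≡ 1 (mod 4), so (7/1433) = +(1433/7).
Reduce top mod 7: now compute (5/7).
Reciprocity: 5 ≡ 1 and 7 ≡ 3 (mod 4), so (5/7) = +(7/5).
Reduce top mod 5: now compute (2/5).
Pull out 2: since 5 ≡ 5 (mod 8), (2/5) = -1.
Reached (1/5) = 1. Collecting the sign flips along the way, the symbol is -1.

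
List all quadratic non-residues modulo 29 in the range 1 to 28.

Square k = 1,…,14 (k and 29−k give the same square):
1²=1, 2²=4, 3²=9, 4²=16, 5²=25, 6²≡7, 7²≡20, 8²≡6, 9²≡23, 10²≡13, 11²≡5, 12²≡28, 13²≡24, 14²≡22 (mod 29).
The residues are {1, 4, 5, 6, 7, 9, 13, 16, 20, 22, 23, 24, 25, 28}; the non-residues are the remaining 14 nonzero classes.

2,3,8,10,11,12,14,15,17,18,19,21,26,27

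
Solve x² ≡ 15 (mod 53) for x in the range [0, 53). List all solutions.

11, 42

53 ≡ 1 (mod 4), so we find a root by search.
Trying successive values, 11² = 121 ≡ 15 (mod 53). The other root is 53 − 11 = 42.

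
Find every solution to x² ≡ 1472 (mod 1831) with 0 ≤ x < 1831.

695, 1136

Since 1831 ≡ 3 (mod 4), a square root of 1472 is 1472^((1831+1)/4) = 1472^458 mod 1831.
Repeated squaring: 1472^2≡711, 1472^4≡165, 1472^8≡1591, 1472^16≡839, 1472^32≡817, 1472^64≡1005, 1472^128≡1144, 1472^256≡1402 (mod 1831).
1472^458 = 1472^(256+128+64+8+2) ≡ 1136 (mod 1831).
Check: 1136² = 1290496 ≡ 1472 (mod 1831). The two roots are 695 and 1136.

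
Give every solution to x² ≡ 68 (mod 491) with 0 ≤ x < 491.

160, 331

Since 491 ≡ 3 (mod 4), a square root of 68 is 68^((491+1)/4) = 68^123 mod 491.
Repeated squaring: 68^2≡205, 68^4≡290, 68^8≡139, 68^16≡172, 68^32≡124, 68^64≡155 (mod 491).
68^123 = 68^(64+32+16+8+2+1) ≡ 331 (mod 491).
Check: 331² = 109561 ≡ 68 (mod 491). The two roots are 160 and 331.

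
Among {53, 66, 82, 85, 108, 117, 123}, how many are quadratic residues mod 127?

(53/127) = -1 → non-residue.
(66/127) = -1 → non-residue.
(82/127) = +1 → QR.
(85/127) = -1 → non-residue.
(108/127) = -1 → non-residue.
(117/127) = +1 → QR.
(123/127) = -1 → non-residue.
Total quadratic residues among the 7: 2.

2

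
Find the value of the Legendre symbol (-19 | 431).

First reduce: -19 ≡ 412 (mod 431).
Pull out 2^2: since 431 ≡ 7 (mod 8), (2/431) = +1, so (2/431)^2 = +1.
Reciprocity: 103 ≡ 3 and 431 ≡ 3 (mod 4), so (103/431) = −(431/103).
Reduce top mod 103: now compute (19/103).
Reciprocity: 19 ≡ 3 and 103 ≡ 3 (mod 4), so (19/103) = −(103/19).
Reduce top mod 19: now compute (8/19).
Pull out 2^3: since 19 ≡ 3 (mod 8), (2/19) = -1, so (2/19)^3 = -1.
Reached (1/19) = 1. Collecting the sign flips along the way, the symbol is -1.

-1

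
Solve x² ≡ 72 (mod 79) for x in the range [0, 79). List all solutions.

Since 79 ≡ 3 (mod 4), a square root of 72 is 72^((79+1)/4) = 72^20 mod 79.
Repeated squaring: 72^2≡49, 72^4≡31, 72^8≡13, 72^16≡11 (mod 79).
72^20 = 72^(16+4) ≡ 25 (mod 79).
Check: 25² = 625 ≡ 72 (mod 79). The two roots are 25 and 54.

25, 54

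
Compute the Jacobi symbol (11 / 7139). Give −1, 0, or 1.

Reciprocity: 11 ≡ 3 and 7139 ≡ 3 (mod 4), so (11/7139) = −(7139/11).
Reduce top mod 11: now compute (0/11).
Top reduces to 0: gcd > 1, so the symbol is 0.

0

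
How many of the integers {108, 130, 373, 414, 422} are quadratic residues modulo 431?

(108/431) = +1 → QR.
(130/431) = -1 → non-residue.
(373/431) = -1 → non-residue.
(414/431) = +1 → QR.
(422/431) = -1 → non-residue.
Total quadratic residues among the 5: 2.

2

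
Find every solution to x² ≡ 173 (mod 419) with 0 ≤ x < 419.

43, 376

Since 419 ≡ 3 (mod 4), a square root of 173 is 173^((419+1)/4) = 173^105 mod 419.
Repeated squaring: 173^2≡180, 173^4≡137, 173^8≡333, 173^16≡273, 173^32≡366, 173^64≡295 (mod 419).
173^105 = 173^(64+32+8+1) ≡ 43 (mod 419).
Check: 43² = 1849 ≡ 173 (mod 419). The two roots are 43 and 376.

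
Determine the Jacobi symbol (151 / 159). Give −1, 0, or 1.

Reciprocity: 151 ≡ 3 and 159 ≡ 3 (mod 4), so (151/159) = −(159/151).
Reduce top mod 151: now compute (8/151).
Pull out 2^3: since 151 ≡ 7 (mod 8), (2/151) = +1, so (2/151)^3 = +1.
Reached (1/151) = 1. Collecting the sign flips along the way, the symbol is -1.

-1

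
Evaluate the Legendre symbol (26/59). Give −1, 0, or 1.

Pull out 2: since 59 ≡ 3 (mod 8), (2/59) = -1.
Reciprocity: 13 ≡ 1 and 59 ≡ 3 (mod 4), so (13/59) = +(59/13).
Reduce top mod 13: now compute (7/13).
Reciprocity: 7 ≡ 3 and 13 ≡ 1 (mod 4), so (7/13) = +(13/7).
Reduce top mod 7: now compute (6/7).
Pull out 2: since 7 ≡ 7 (mod 8), (2/7) = +1.
Reciprocity: 3 ≡ 3 and 7 ≡ 3 (mod 4), so (3/7) = −(7/3).
Reduce top mod 3: now compute (1/3).
Reached (1/3) = 1. Collecting the sign flips along the way, the symbol is +1.

1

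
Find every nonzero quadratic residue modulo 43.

1 4 6 9 10 11 13 14 15 16 17 21 23 24 25 31 35 36 38 40 41

Square k = 1,…,21 (k and 43−k give the same square):
1²=1, 2²=4, 3²=9, 4²=16, 5²=25, 6²=36, 7²≡6, 8²≡21, 9²≡38, 10²≡14, 11²≡35, 12²≡15, 13²≡40, 14²≡24, 15²≡10, 16²≡41, 17²≡31, 18²≡23, 19²≡17, 20²≡13, 21²≡11 (mod 43).
So the quadratic residues mod 43 are {1, 4, 6, 9, 10, 11, 13, 14, 15, 16, 17, 21, 23, 24, 25, 31, 35, 36, 38, 40, 41}.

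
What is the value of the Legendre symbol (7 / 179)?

-1

Reciprocity: 7 ≡ 3 and 179 ≡ 3 (mod 4), so (7/179) = −(179/7).
Reduce top mod 7: now compute (4/7).
Pull out 2^2: since 7 ≡ 7 (mod 8), (2/7) = +1, so (2/7)^2 = +1.
Reached (1/7) = 1. Collecting the sign flips along the way, the symbol is -1.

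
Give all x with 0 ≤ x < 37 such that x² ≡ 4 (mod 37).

37 ≡ 1 (mod 4), so we find a root by search.
Trying successive values, 2² = 4 ≡ 4 (mod 37). The other root is 37 − 2 = 35.

2, 35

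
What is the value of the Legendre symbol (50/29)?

Euler's criterion: (50/29) ≡ 21^14 (mod 29).
21^2 ≡ 6 (mod 29)
21^4 ≡ 7 (mod 29)
21^8 ≡ 20 (mod 29)
21^14 = 21^(8+4+2) ≡ 28 (mod 29).
Result is 28 ≡ −1, so (50/29) = −1.

-1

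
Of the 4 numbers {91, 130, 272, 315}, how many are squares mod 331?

3

(91/331) = +1 → QR.
(130/331) = +1 → QR.
(272/331) = +1 → QR.
(315/331) = -1 → non-residue.
Total quadratic residues among the 4: 3.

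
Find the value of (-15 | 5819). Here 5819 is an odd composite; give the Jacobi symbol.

First reduce: -15 ≡ 5804 (mod 5819).
Pull out 2^2: since 5819 ≡ 3 (mod 8), (2/5819) = -1, so (2/5819)^2 = +1.
Reciprocity: 1451 ≡ 3 and 5819 ≡ 3 (mod 4), so (1451/5819) = −(5819/1451).
Reduce top mod 1451: now compute (15/1451).
Reciprocity: 15 ≡ 3 and 1451 ≡ 3 (mod 4), so (15/1451) = −(1451/15).
Reduce top mod 15: now compute (11/15).
Reciprocity: 11 ≡ 3 and 15 ≡ 3 (mod 4), so (11/15) = −(15/11).
Reduce top mod 11: now compute (4/11).
Pull out 2^2: since 11 ≡ 3 (mod 8), (2/11) = -1, so (2/11)^2 = +1.
Reached (1/11) = 1. Collecting the sign flips along the way, the symbol is -1.

-1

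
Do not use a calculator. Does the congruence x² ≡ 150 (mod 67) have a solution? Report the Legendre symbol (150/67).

1

First reduce: 150 ≡ 16 (mod 67).
Pull out 2^4: since 67 ≡ 3 (mod 8), (2/67) = -1, so (2/67)^4 = +1.
Reached (1/67) = 1. Collecting the sign flips along the way, the symbol is +1.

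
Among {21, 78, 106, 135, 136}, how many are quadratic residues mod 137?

3

(21/137) = -1 → non-residue.
(78/137) = +1 → QR.
(106/137) = -1 → non-residue.
(135/137) = +1 → QR.
(136/137) = +1 → QR.
Total quadratic residues among the 5: 3.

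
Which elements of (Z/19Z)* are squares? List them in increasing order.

Square k = 1,…,9 (k and 19−k give the same square):
1²=1, 2²=4, 3²=9, 4²=16, 5²≡6, 6²≡17, 7²≡11, 8²≡7, 9²≡5 (mod 19).
So the quadratic residues mod 19 are {1, 4, 5, 6, 7, 9, 11, 16, 17}.

1, 4, 5, 6, 7, 9, 11, 16, 17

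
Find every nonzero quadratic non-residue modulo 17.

3,5,6,7,10,11,12,14

Square k = 1,…,8 (k and 17−k give the same square):
1²=1, 2²=4, 3²=9, 4²=16, 5²≡8, 6²≡2, 7²≡15, 8²≡13 (mod 17).
The residues are {1, 2, 4, 8, 9, 13, 15, 16}; the non-residues are the remaining 8 nonzero classes.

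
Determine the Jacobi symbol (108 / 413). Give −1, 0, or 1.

Pull out 2^2: since 413 ≡ 5 (mod 8), (2/413) = -1, so (2/413)^2 = +1.
Reciprocity: 27 ≡ 3 and 413 ≡ 1 (mod 4), so (27/413) = +(413/27).
Reduce top mod 27: now compute (8/27).
Pull out 2^3: since 27 ≡ 3 (mod 8), (2/27) = -1, so (2/27)^3 = -1.
Reached (1/27) = 1. Collecting the sign flips along the way, the symbol is -1.

-1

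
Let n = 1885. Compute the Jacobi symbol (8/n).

-1

Pull out 2^3: since 1885 ≡ 5 (mod 8), (2/1885) = -1, so (2/1885)^3 = -1.
Reached (1/1885) = 1. Collecting the sign flips along the way, the symbol is -1.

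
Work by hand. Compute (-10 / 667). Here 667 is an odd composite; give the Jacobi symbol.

-1

First reduce: -10 ≡ 657 (mod 667).
Reciprocity: 657 ≡ 1 and 667 ≡ 3 (mod 4), so (657/667) = +(667/657).
Reduce top mod 657: now compute (10/657).
Pull out 2: since 657 ≡ 1 (mod 8), (2/657) = +1.
Reciprocity: 5 ≡ 1 and 657 ≡ 1 (mod 4), so (5/657) = +(657/5).
Reduce top mod 5: now compute (2/5).
Pull out 2: since 5 ≡ 5 (mod 8), (2/5) = -1.
Reached (1/5) = 1. Collecting the sign flips along the way, the symbol is -1.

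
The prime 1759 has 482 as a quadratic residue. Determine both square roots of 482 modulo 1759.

Since 1759 ≡ 3 (mod 4), a square root of 482 is 482^((1759+1)/4) = 482^440 mod 1759.
Repeated squaring: 482^2≡136, 482^4≡906, 482^8≡1142, 482^16≡745, 482^32≡940, 482^64≡582, 482^128≡996, 482^256≡1699 (mod 1759).
482^440 = 482^(256+128+32+16+8) ≡ 886 (mod 1759).
Check: 886² = 784996 ≡ 482 (mod 1759). The two roots are 873 and 886.

873, 886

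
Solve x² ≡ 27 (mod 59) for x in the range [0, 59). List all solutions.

26, 33

Since 59 ≡ 3 (mod 4), a square root of 27 is 27^((59+1)/4) = 27^15 mod 59.
Repeated squaring: 27^2≡21, 27^4≡28, 27^8≡17 (mod 59).
27^15 = 27^(8+4+2+1) ≡ 26 (mod 59).
Check: 26² = 676 ≡ 27 (mod 59). The two roots are 26 and 33.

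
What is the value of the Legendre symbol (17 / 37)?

-1

Euler's criterion: (17/37) ≡ 17^18 (mod 37).
17^2 ≡ 30 (mod 37)
17^4 ≡ 12 (mod 37)
17^8 ≡ 33 (mod 37)
17^16 ≡ 16 (mod 37)
17^18 = 17^(16+2) ≡ 36 (mod 37).
Result is 36 ≡ −1, so (17/37) = −1.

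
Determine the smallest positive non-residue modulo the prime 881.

3

(2/881) = +1, so 2 is a residue.
(3/881) = −1, so 3 is the smallest positive non-residue mod 881.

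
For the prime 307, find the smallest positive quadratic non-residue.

2

(2/307) = −1, so 2 is the smallest positive non-residue mod 307.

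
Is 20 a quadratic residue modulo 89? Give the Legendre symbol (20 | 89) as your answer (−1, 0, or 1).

Pull out 2^2: since 89 ≡ 1 (mod 8), (2/89) = +1, so (2/89)^2 = +1.
Reciprocity: 5 ≡ 1 and 89 ≡ 1 (mod 4), so (5/89) = +(89/5).
Reduce top mod 5: now compute (4/5).
Pull out 2^2: since 5 ≡ 5 (mod 8), (2/5) = -1, so (2/5)^2 = +1.
Reached (1/5) = 1. Collecting the sign flips along the way, the symbol is +1.

1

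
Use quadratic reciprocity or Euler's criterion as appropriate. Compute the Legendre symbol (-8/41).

1

First reduce: -8 ≡ 33 (mod 41).
Reciprocity: 33 ≡ 1 and 41 ≡ 1 (mod 4), so (33/41) = +(41/33).
Reduce top mod 33: now compute (8/33).
Pull out 2^3: since 33 ≡ 1 (mod 8), (2/33) = +1, so (2/33)^3 = +1.
Reached (1/33) = 1. Collecting the sign flips along the way, the symbol is +1.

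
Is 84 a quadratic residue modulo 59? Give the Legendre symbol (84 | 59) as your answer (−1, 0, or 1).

1

First reduce: 84 ≡ 25 (mod 59).
Reciprocity: 25 ≡ 1 and 59 ≡ 3 (mod 4), so (25/59) = +(59/25).
Reduce top mod 25: now compute (9/25).
Reciprocity: 9 ≡ 1 and 25 ≡ 1 (mod 4), so (9/25) = +(25/9).
Reduce top mod 9: now compute (7/9).
Reciprocity: 7 ≡ 3 and 9 ≡ 1 (mod 4), so (7/9) = +(9/7).
Reduce top mod 7: now compute (2/7).
Pull out 2: since 7 ≡ 7 (mod 8), (2/7) = +1.
Reached (1/7) = 1. Collecting the sign flips along the way, the symbol is +1.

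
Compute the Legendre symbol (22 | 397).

Euler's criterion: (22/397) ≡ 22^198 (mod 397).
22^2 ≡ 87 (mod 397)
22^4 ≡ 26 (mod 397)
22^8 ≡ 279 (mod 397)
22^16 ≡ 29 (mod 397)
22^32 ≡ 47 (mod 397)
22^64 ≡ 224 (mod 397)
22^128 ≡ 154 (mod 397)
22^198 = 22^(128+64+4+2) ≡ 396 (mod 397).
Result is 396 ≡ −1, so (22/397) = −1.

-1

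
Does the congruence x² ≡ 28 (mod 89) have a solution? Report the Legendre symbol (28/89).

-1

Pull out 2^2: since 89 ≡ 1 (mod 8), (2/89) = +1, so (2/89)^2 = +1.
Reciprocity: 7 ≡ 3 and 89 ≡ 1 (mod 4), so (7/89) = +(89/7).
Reduce top mod 7: now compute (5/7).
Reciprocity: 5 ≡ 1 and 7 ≡ 3 (mod 4), so (5/7) = +(7/5).
Reduce top mod 5: now compute (2/5).
Pull out 2: since 5 ≡ 5 (mod 8), (2/5) = -1.
Reached (1/5) = 1. Collecting the sign flips along the way, the symbol is -1.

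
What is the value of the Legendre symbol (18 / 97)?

1

Pull out 2: since 97 ≡ 1 (mod 8), (2/97) = +1.
Reciprocity: 9 ≡ 1 and 97 ≡ 1 (mod 4), so (9/97) = +(97/9).
Reduce top mod 9: now compute (7/9).
Reciprocity: 7 ≡ 3 and 9 ≡ 1 (mod 4), so (7/9) = +(9/7).
Reduce top mod 7: now compute (2/7).
Pull out 2: since 7 ≡ 7 (mod 8), (2/7) = +1.
Reached (1/7) = 1. Collecting the sign flips along the way, the symbol is +1.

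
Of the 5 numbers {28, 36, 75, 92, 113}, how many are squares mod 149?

(28/149) = +1 → QR.
(36/149) = +1 → QR.
(75/149) = -1 → non-residue.
(92/149) = -1 → non-residue.
(113/149) = +1 → QR.
Total quadratic residues among the 5: 3.

3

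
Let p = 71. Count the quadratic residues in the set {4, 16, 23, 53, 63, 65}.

2

(4/71) = +1 → QR.
(16/71) = +1 → QR.
(23/71) = -1 → non-residue.
(53/71) = -1 → non-residue.
(63/71) = -1 → non-residue.
(65/71) = -1 → non-residue.
Total quadratic residues among the 6: 2.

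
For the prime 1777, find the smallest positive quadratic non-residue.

(2/1777) = +1, so 2 is a residue.
(3/1777) = +1, so 3 is a residue.
(4/1777) = +1, so 4 is a residue.
(5/1777) = −1, so 5 is the smallest positive non-residue mod 1777.

5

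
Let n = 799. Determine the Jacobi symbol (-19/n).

1

First reduce: -19 ≡ 780 (mod 799).
Pull out 2^2: since 799 ≡ 7 (mod 8), (2/799) = +1, so (2/799)^2 = +1.
Reciprocity: 195 ≡ 3 and 799 ≡ 3 (mod 4), so (195/799) = −(799/195).
Reduce top mod 195: now compute (19/195).
Reciprocity: 19 ≡ 3 and 195 ≡ 3 (mod 4), so (19/195) = −(195/19).
Reduce top mod 19: now compute (5/19).
Reciprocity: 5 ≡ 1 and 19 ≡ 3 (mod 4), so (5/19) = +(19/5).
Reduce top mod 5: now compute (4/5).
Pull out 2^2: since 5 ≡ 5 (mod 8), (2/5) = -1, so (2/5)^2 = +1.
Reached (1/5) = 1. Collecting the sign flips along the way, the symbol is +1.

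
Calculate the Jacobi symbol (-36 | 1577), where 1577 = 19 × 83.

1

First reduce: -36 ≡ 1541 (mod 1577).
Reciprocity: 1541 ≡ 1 and 1577 ≡ 1 (mod 4), so (1541/1577) = +(1577/1541).
Reduce top mod 1541: now compute (36/1541).
Pull out 2^2: since 1541 ≡ 5 (mod 8), (2/1541) = -1, so (2/1541)^2 = +1.
Reciprocity: 9 ≡ 1 and 1541 ≡ 1 (mod 4), so (9/1541) = +(1541/9).
Reduce top mod 9: now compute (2/9).
Pull out 2: since 9 ≡ 1 (mod 8), (2/9) = +1.
Reached (1/9) = 1. Collecting the sign flips along the way, the symbol is +1.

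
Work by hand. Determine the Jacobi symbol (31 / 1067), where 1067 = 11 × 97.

1

Reciprocity: 31 ≡ 3 and 1067 ≡ 3 (mod 4), so (31/1067) = −(1067/31).
Reduce top mod 31: now compute (13/31).
Reciprocity: 13 ≡ 1 and 31 ≡ 3 (mod 4), so (13/31) = +(31/13).
Reduce top mod 13: now compute (5/13).
Reciprocity: 5 ≡ 1 and 13 ≡ 1 (mod 4), so (5/13) = +(13/5).
Reduce top mod 5: now compute (3/5).
Reciprocity: 3 ≡ 3 and 5 ≡ 1 (mod 4), so (3/5) = +(5/3).
Reduce top mod 3: now compute (2/3).
Pull out 2: since 3 ≡ 3 (mod 8), (2/3) = -1.
Reached (1/3) = 1. Collecting the sign flips along the way, the symbol is +1.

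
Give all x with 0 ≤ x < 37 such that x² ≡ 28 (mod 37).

37 ≡ 1 (mod 4), so we find a root by search.
Trying successive values, 18² = 324 ≡ 28 (mod 37). The other root is 37 − 18 = 19.

18, 19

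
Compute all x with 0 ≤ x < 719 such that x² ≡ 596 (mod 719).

Since 719 ≡ 3 (mod 4), a square root of 596 is 596^((719+1)/4) = 596^180 mod 719.
Repeated squaring: 596^2≡30, 596^4≡181, 596^8≡406, 596^16≡185, 596^32≡432, 596^64≡403, 596^128≡634 (mod 719).
596^180 = 596^(128+32+16+4) ≡ 609 (mod 719).
Check: 609² = 370881 ≡ 596 (mod 719). The two roots are 110 and 609.

110, 609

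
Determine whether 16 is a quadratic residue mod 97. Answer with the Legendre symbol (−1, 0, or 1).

1

Euler's criterion: (16/97) ≡ 16^48 (mod 97).
16^2 ≡ 62 (mod 97)
16^4 ≡ 61 (mod 97)
16^8 ≡ 35 (mod 97)
16^16 ≡ 61 (mod 97)
16^32 ≡ 35 (mod 97)
16^48 = 16^(32+16) ≡ 1 (mod 97).
Result is 1, so (16/97) = 1.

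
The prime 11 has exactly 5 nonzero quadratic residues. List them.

Square k = 1,…,5 (k and 11−k give the same square):
1²=1, 2²=4, 3²=9, 4²≡5, 5²≡3 (mod 11).
So the quadratic residues mod 11 are {1, 3, 4, 5, 9}.

1,3,4,5,9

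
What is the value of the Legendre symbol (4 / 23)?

Pull out 2^2: since 23 ≡ 7 (mod 8), (2/23) = +1, so (2/23)^2 = +1.
Reached (1/23) = 1. Collecting the sign flips along the way, the symbol is +1.

1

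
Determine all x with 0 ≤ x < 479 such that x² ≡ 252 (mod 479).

228, 251

Since 479 ≡ 3 (mod 4), a square root of 252 is 252^((479+1)/4) = 252^120 mod 479.
Repeated squaring: 252^2≡276, 252^4≡15, 252^8≡225, 252^16≡330, 252^32≡167, 252^64≡107 (mod 479).
252^120 = 252^(64+32+16+8) ≡ 251 (mod 479).
Check: 251² = 63001 ≡ 252 (mod 479). The two roots are 228 and 251.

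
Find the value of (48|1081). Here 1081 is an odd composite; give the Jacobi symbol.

1

Pull out 2^4: since 1081 ≡ 1 (mod 8), (2/1081) = +1, so (2/1081)^4 = +1.
Reciprocity: 3 ≡ 3 and 1081 ≡ 1 (mod 4), so (3/1081) = +(1081/3).
Reduce top mod 3: now compute (1/3).
Reached (1/3) = 1. Collecting the sign flips along the way, the symbol is +1.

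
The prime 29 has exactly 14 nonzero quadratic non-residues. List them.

Square k = 1,…,14 (k and 29−k give the same square):
1²=1, 2²=4, 3²=9, 4²=16, 5²=25, 6²≡7, 7²≡20, 8²≡6, 9²≡23, 10²≡13, 11²≡5, 12²≡28, 13²≡24, 14²≡22 (mod 29).
The residues are {1, 4, 5, 6, 7, 9, 13, 16, 20, 22, 23, 24, 25, 28}; the non-residues are the remaining 14 nonzero classes.

2 3 8 10 11 12 14 15 17 18 19 21 26 27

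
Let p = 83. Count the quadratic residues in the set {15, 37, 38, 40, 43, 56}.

(15/83) = -1 → non-residue.
(37/83) = +1 → QR.
(38/83) = +1 → QR.
(40/83) = +1 → QR.
(43/83) = -1 → non-residue.
(56/83) = -1 → non-residue.
Total quadratic residues among the 6: 3.

3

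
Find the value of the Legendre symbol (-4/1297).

1

First reduce: -4 ≡ 1293 (mod 1297).
Reciprocity: 1293 ≡ 1 and 1297 ≡ 1 (mod 4), so (1293/1297) = +(1297/1293).
Reduce top mod 1293: now compute (4/1293).
Pull out 2^2: since 1293 ≡ 5 (mod 8), (2/1293) = -1, so (2/1293)^2 = +1.
Reached (1/1293) = 1. Collecting the sign flips along the way, the symbol is +1.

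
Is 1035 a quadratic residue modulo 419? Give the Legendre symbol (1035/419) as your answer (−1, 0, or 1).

1

First reduce: 1035 ≡ 197 (mod 419).
Reciprocity: 197 ≡ 1 and 419 ≡ 3 (mod 4), so (197/419) = +(419/197).
Reduce top mod 197: now compute (25/197).
Reciprocity: 25 ≡ 1 and 197 ≡ 1 (mod 4), so (25/197) = +(197/25).
Reduce top mod 25: now compute (22/25).
Pull out 2: since 25 ≡ 1 (mod 8), (2/25) = +1.
Reciprocity: 11 ≡ 3 and 25 ≡ 1 (mod 4), so (11/25) = +(25/11).
Reduce top mod 11: now compute (3/11).
Reciprocity: 3 ≡ 3 and 11 ≡ 3 (mod 4), so (3/11) = −(11/3).
Reduce top mod 3: now compute (2/3).
Pull out 2: since 3 ≡ 3 (mod 8), (2/3) = -1.
Reached (1/3) = 1. Collecting the sign flips along the way, the symbol is +1.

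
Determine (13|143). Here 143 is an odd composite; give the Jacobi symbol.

Reciprocity: 13 ≡ 1 and 143 ≡ 3 (mod 4), so (13/143) = +(143/13).
Reduce top mod 13: now compute (0/13).
Top reduces to 0: gcd > 1, so the symbol is 0.

0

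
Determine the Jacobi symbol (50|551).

1

Pull out 2: since 551 ≡ 7 (mod 8), (2/551) = +1.
Reciprocity: 25 ≡ 1 and 551 ≡ 3 (mod 4), so (25/551) = +(551/25).
Reduce top mod 25: now compute (1/25).
Reached (1/25) = 1. Collecting the sign flips along the way, the symbol is +1.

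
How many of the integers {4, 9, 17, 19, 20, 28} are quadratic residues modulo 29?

4

(4/29) = +1 → QR.
(9/29) = +1 → QR.
(17/29) = -1 → non-residue.
(19/29) = -1 → non-residue.
(20/29) = +1 → QR.
(28/29) = +1 → QR.
Total quadratic residues among the 6: 4.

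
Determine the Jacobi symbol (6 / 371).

-1

Pull out 2: since 371 ≡ 3 (mod 8), (2/371) = -1.
Reciprocity: 3 ≡ 3 and 371 ≡ 3 (mod 4), so (3/371) = −(371/3).
Reduce top mod 3: now compute (2/3).
Pull out 2: since 3 ≡ 3 (mod 8), (2/3) = -1.
Reached (1/3) = 1. Collecting the sign flips along the way, the symbol is -1.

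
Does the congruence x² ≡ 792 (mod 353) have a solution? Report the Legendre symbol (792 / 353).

1

Euler's criterion: (792/353) ≡ 86^176 (mod 353).
86^2 ≡ 336 (mod 353)
86^4 ≡ 289 (mod 353)
86^8 ≡ 213 (mod 353)
86^16 ≡ 185 (mod 353)
86^32 ≡ 337 (mod 353)
86^64 ≡ 256 (mod 353)
86^128 ≡ 231 (mod 353)
86^176 = 86^(128+32+16) ≡ 1 (mod 353).
Result is 1, so (792/353) = 1.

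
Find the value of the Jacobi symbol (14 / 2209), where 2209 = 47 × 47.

Pull out 2: since 2209 ≡ 1 (mod 8), (2/2209) = +1.
Reciprocity: 7 ≡ 3 and 2209 ≡ 1 (mod 4), so (7/2209) = +(2209/7).
Reduce top mod 7: now compute (4/7).
Pull out 2^2: since 7 ≡ 7 (mod 8), (2/7) = +1, so (2/7)^2 = +1.
Reached (1/7) = 1. Collecting the sign flips along the way, the symbol is +1.

1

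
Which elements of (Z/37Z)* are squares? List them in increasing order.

Square k = 1,…,18 (k and 37−k give the same square):
1²=1, 2²=4, 3²=9, 4²=16, 5²=25, 6²=36, 7²≡12, 8²≡27, 9²≡7, 10²≡26, 11²≡10, 12²≡33, 13²≡21, 14²≡11, 15²≡3, 16²≡34, 17²≡30, 18²≡28 (mod 37).
So the quadratic residues mod 37 are {1, 3, 4, 7, 9, 10, 11, 12, 16, 21, 25, 26, 27, 28, 30, 33, 34, 36}.

1,3,4,7,9,10,11,12,16,21,25,26,27,28,30,33,34,36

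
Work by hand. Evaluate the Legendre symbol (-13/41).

-1

Euler's criterion: (-13/41) ≡ 28^20 (mod 41).
28^2 ≡ 5 (mod 41)
28^4 ≡ 25 (mod 41)
28^8 ≡ 10 (mod 41)
28^16 ≡ 18 (mod 41)
28^20 = 28^(16+4) ≡ 40 (mod 41).
Result is 40 ≡ −1, so (-13/41) = −1.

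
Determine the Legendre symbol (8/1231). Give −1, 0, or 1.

1

Pull out 2^3: since 1231 ≡ 7 (mod 8), (2/1231) = +1, so (2/1231)^3 = +1.
Reached (1/1231) = 1. Collecting the sign flips along the way, the symbol is +1.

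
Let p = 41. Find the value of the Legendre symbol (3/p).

Reciprocity: 3 ≡ 3 and 41 ≡ 1 (mod 4), so (3/41) = +(41/3).
Reduce top mod 3: now compute (2/3).
Pull out 2: since 3 ≡ 3 (mod 8), (2/3) = -1.
Reached (1/3) = 1. Collecting the sign flips along the way, the symbol is -1.

-1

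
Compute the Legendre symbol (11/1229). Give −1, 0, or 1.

-1

Reciprocity: 11 ≡ 3 and 1229 ≡ 1 (mod 4), so (11/1229) = +(1229/11).
Reduce top mod 11: now compute (8/11).
Pull out 2^3: since 11 ≡ 3 (mod 8), (2/11) = -1, so (2/11)^3 = -1.
Reached (1/11) = 1. Collecting the sign flips along the way, the symbol is -1.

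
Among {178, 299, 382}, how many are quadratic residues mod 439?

1

(178/439) = -1 → non-residue.
(299/439) = -1 → non-residue.
(382/439) = +1 → QR.
Total quadratic residues among the 3: 1.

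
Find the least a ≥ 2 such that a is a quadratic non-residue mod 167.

(2/167) = +1, so 2 is a residue.
(3/167) = +1, so 3 is a residue.
(4/167) = +1, so 4 is a residue.
(5/167) = −1, so 5 is the smallest positive non-residue mod 167.

5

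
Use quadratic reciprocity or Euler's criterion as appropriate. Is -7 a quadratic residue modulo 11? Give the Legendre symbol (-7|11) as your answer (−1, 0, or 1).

1

Euler's criterion: (-7/11) ≡ 4^5 (mod 11).
4^2 ≡ 5 (mod 11)
4^4 ≡ 3 (mod 11)
4^5 = 4^(4+1) ≡ 1 (mod 11).
Result is 1, so (-7/11) = 1.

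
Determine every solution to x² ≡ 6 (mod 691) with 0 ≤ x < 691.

Since 691 ≡ 3 (mod 4), a square root of 6 is 6^((691+1)/4) = 6^173 mod 691.
Repeated squaring: 6^2≡36, 6^4≡605, 6^8≡486, 6^16≡565, 6^32≡674, 6^64≡289, 6^128≡601 (mod 691).
6^173 = 6^(128+32+8+4+1) ≡ 144 (mod 691).
Check: 144² = 20736 ≡ 6 (mod 691). The two roots are 144 and 547.

144, 547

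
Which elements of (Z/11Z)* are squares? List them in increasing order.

Square k = 1,…,5 (k and 11−k give the same square):
1²=1, 2²=4, 3²=9, 4²≡5, 5²≡3 (mod 11).
So the quadratic residues mod 11 are {1, 3, 4, 5, 9}.

1, 3, 4, 5, 9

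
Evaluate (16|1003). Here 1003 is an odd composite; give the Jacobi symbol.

1

Pull out 2^4: since 1003 ≡ 3 (mod 8), (2/1003) = -1, so (2/1003)^4 = +1.
Reached (1/1003) = 1. Collecting the sign flips along the way, the symbol is +1.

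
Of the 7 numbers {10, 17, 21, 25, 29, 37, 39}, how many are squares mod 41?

(10/41) = +1 → QR.
(17/41) = -1 → non-residue.
(21/41) = +1 → QR.
(25/41) = +1 → QR.
(29/41) = -1 → non-residue.
(37/41) = +1 → QR.
(39/41) = +1 → QR.
Total quadratic residues among the 7: 5.

5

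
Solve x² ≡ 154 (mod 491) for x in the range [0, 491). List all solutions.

122, 369

Since 491 ≡ 3 (mod 4), a square root of 154 is 154^((491+1)/4) = 154^123 mod 491.
Repeated squaring: 154^2≡148, 154^4≡300, 154^8≡147, 154^16≡5, 154^32≡25, 154^64≡134 (mod 491).
154^123 = 154^(64+32+16+8+2+1) ≡ 369 (mod 491).
Check: 369² = 136161 ≡ 154 (mod 491). The two roots are 122 and 369.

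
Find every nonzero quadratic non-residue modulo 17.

3,5,6,7,10,11,12,14

Square k = 1,…,8 (k and 17−k give the same square):
1²=1, 2²=4, 3²=9, 4²=16, 5²≡8, 6²≡2, 7²≡15, 8²≡13 (mod 17).
The residues are {1, 2, 4, 8, 9, 13, 15, 16}; the non-residues are the remaining 8 nonzero classes.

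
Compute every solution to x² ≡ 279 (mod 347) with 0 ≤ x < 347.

64, 283

Since 347 ≡ 3 (mod 4), a square root of 279 is 279^((347+1)/4) = 279^87 mod 347.
Repeated squaring: 279^2≡113, 279^4≡277, 279^8≡42, 279^16≡29, 279^32≡147, 279^64≡95 (mod 347).
279^87 = 279^(64+16+4+2+1) ≡ 64 (mod 347).
Check: 64² = 4096 ≡ 279 (mod 347). The two roots are 64 and 283.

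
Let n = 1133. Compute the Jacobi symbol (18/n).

Pull out 2: since 1133 ≡ 5 (mod 8), (2/1133) = -1.
Reciprocity: 9 ≡ 1 and 1133 ≡ 1 (mod 4), so (9/1133) = +(1133/9).
Reduce top mod 9: now compute (8/9).
Pull out 2^3: since 9 ≡ 1 (mod 8), (2/9) = +1, so (2/9)^3 = +1.
Reached (1/9) = 1. Collecting the sign flips along the way, the symbol is -1.

-1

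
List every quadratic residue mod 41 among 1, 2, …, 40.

1,2,4,5,8,9,10,16,18,20,21,23,25,31,32,33,36,37,39,40

Square k = 1,…,20 (k and 41−k give the same square):
1²=1, 2²=4, 3²=9, 4²=16, 5²=25, 6²=36, 7²≡8, 8²≡23, 9²≡40, 10²≡18, 11²≡39, 12²≡21, 13²≡5, 14²≡32, 15²≡20, 16²≡10, 17²≡2, 18²≡37, 19²≡33, 20²≡31 (mod 41).
So the quadratic residues mod 41 are {1, 2, 4, 5, 8, 9, 10, 16, 18, 20, 21, 23, 25, 31, 32, 33, 36, 37, 39, 40}.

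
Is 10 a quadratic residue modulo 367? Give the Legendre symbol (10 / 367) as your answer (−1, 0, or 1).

Pull out 2: since 367 ≡ 7 (mod 8), (2/367) = +1.
Reciprocity: 5 ≡ 1 and 367 ≡ 3 (mod 4), so (5/367) = +(367/5).
Reduce top mod 5: now compute (2/5).
Pull out 2: since 5 ≡ 5 (mod 8), (2/5) = -1.
Reached (1/5) = 1. Collecting the sign flips along the way, the symbol is -1.

-1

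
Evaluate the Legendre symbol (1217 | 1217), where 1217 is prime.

0

First reduce: 1217 ≡ 0 (mod 1217).
Top reduces to 0: gcd > 1, so the symbol is 0.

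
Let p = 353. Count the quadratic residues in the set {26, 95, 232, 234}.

(26/353) = -1 → non-residue.
(95/353) = -1 → non-residue.
(232/353) = +1 → QR.
(234/353) = -1 → non-residue.
Total quadratic residues among the 4: 1.

1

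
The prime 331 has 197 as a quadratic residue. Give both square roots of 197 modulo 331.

Since 331 ≡ 3 (mod 4), a square root of 197 is 197^((331+1)/4) = 197^83 mod 331.
Repeated squaring: 197^2≡82, 197^4≡104, 197^8≡224, 197^16≡195, 197^32≡291, 197^64≡276 (mod 331).
197^83 = 197^(64+16+2+1) ≡ 39 (mod 331).
Check: 39² = 1521 ≡ 197 (mod 331). The two roots are 39 and 292.

39, 292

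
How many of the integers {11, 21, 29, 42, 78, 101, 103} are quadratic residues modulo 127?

(11/127) = +1 → QR.
(21/127) = +1 → QR.
(29/127) = -1 → non-residue.
(42/127) = +1 → QR.
(78/127) = -1 → non-residue.
(101/127) = -1 → non-residue.
(103/127) = +1 → QR.
Total quadratic residues among the 7: 4.

4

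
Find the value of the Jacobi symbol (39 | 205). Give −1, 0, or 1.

1

Reciprocity: 39 ≡ 3 and 205 ≡ 1 (mod 4), so (39/205) = +(205/39).
Reduce top mod 39: now compute (10/39).
Pull out 2: since 39 ≡ 7 (mod 8), (2/39) = +1.
Reciprocity: 5 ≡ 1 and 39 ≡ 3 (mod 4), so (5/39) = +(39/5).
Reduce top mod 5: now compute (4/5).
Pull out 2^2: since 5 ≡ 5 (mod 8), (2/5) = -1, so (2/5)^2 = +1.
Reached (1/5) = 1. Collecting the sign flips along the way, the symbol is +1.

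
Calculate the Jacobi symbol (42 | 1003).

Pull out 2: since 1003 ≡ 3 (mod 8), (2/1003) = -1.
Reciprocity: 21 ≡ 1 and 1003 ≡ 3 (mod 4), so (21/1003) = +(1003/21).
Reduce top mod 21: now compute (16/21).
Pull out 2^4: since 21 ≡ 5 (mod 8), (2/21) = -1, so (2/21)^4 = +1.
Reached (1/21) = 1. Collecting the sign flips along the way, the symbol is -1.

-1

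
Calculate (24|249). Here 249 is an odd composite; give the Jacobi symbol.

Pull out 2^3: since 249 ≡ 1 (mod 8), (2/249) = +1, so (2/249)^3 = +1.
Reciprocity: 3 ≡ 3 and 249 ≡ 1 (mod 4), so (3/249) = +(249/3).
Reduce top mod 3: now compute (0/3).
Top reduces to 0: gcd > 1, so the symbol is 0.

0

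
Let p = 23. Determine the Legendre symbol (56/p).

First reduce: 56 ≡ 10 (mod 23).
Pull out 2: since 23 ≡ 7 (mod 8), (2/23) = +1.
Reciprocity: 5 ≡ 1 and 23 ≡ 3 (mod 4), so (5/23) = +(23/5).
Reduce top mod 5: now compute (3/5).
Reciprocity: 3 ≡ 3 and 5 ≡ 1 (mod 4), so (3/5) = +(5/3).
Reduce top mod 3: now compute (2/3).
Pull out 2: since 3 ≡ 3 (mod 8), (2/3) = -1.
Reached (1/3) = 1. Collecting the sign flips along the way, the symbol is -1.

-1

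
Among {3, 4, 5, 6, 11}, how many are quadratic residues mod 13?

(3/13) = +1 → QR.
(4/13) = +1 → QR.
(5/13) = -1 → non-residue.
(6/13) = -1 → non-residue.
(11/13) = -1 → non-residue.
Total quadratic residues among the 5: 2.

2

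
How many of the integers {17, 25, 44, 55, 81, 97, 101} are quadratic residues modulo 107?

(17/107) = -1 → non-residue.
(25/107) = +1 → QR.
(44/107) = +1 → QR.
(55/107) = -1 → non-residue.
(81/107) = +1 → QR.
(97/107) = -1 → non-residue.
(101/107) = +1 → QR.
Total quadratic residues among the 7: 4.

4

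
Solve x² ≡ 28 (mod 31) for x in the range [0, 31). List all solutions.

Since 31 ≡ 3 (mod 4), a square root of 28 is 28^((31+1)/4) = 28^8 mod 31.
Repeated squaring: 28^2≡9, 28^4≡19, 28^8≡20 (mod 31).
28^8 = 28^(8) ≡ 20 (mod 31).
Check: 20² = 400 ≡ 28 (mod 31). The two roots are 11 and 20.

11, 20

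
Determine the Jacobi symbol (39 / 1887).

Reciprocity: 39 ≡ 3 and 1887 ≡ 3 (mod 4), so (39/1887) = −(1887/39).
Reduce top mod 39: now compute (15/39).
Reciprocity: 15 ≡ 3 and 39 ≡ 3 (mod 4), so (15/39) = −(39/15).
Reduce top mod 15: now compute (9/15).
Reciprocity: 9 ≡ 1 and 15 ≡ 3 (mod 4), so (9/15) = +(15/9).
Reduce top mod 9: now compute (6/9).
Pull out 2: since 9 ≡ 1 (mod 8), (2/9) = +1.
Reciprocity: 3 ≡ 3 and 9 ≡ 1 (mod 4), so (3/9) = +(9/3).
Reduce top mod 3: now compute (0/3).
Top reduces to 0: gcd > 1, so the symbol is 0.

0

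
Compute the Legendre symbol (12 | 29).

-1

Pull out 2^2: since 29 ≡ 5 (mod 8), (2/29) = -1, so (2/29)^2 = +1.
Reciprocity: 3 ≡ 3 and 29 ≡ 1 (mod 4), so (3/29) = +(29/3).
Reduce top mod 3: now compute (2/3).
Pull out 2: since 3 ≡ 3 (mod 8), (2/3) = -1.
Reached (1/3) = 1. Collecting the sign flips along the way, the symbol is -1.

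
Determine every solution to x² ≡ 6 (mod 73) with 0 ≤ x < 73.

15, 58

73 ≡ 1 (mod 4), so we find a root by search.
Trying successive values, 15² = 225 ≡ 6 (mod 73). The other root is 73 − 15 = 58.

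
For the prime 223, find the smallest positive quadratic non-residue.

(2/223) = +1, so 2 is a residue.
(3/223) = −1, so 3 is the smallest positive non-residue mod 223.

3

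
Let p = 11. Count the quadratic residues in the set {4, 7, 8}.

1

(4/11) = +1 → QR.
(7/11) = -1 → non-residue.
(8/11) = -1 → non-residue.
Total quadratic residues among the 3: 1.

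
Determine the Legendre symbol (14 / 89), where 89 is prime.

Pull out 2: since 89 ≡ 1 (mod 8), (2/89) = +1.
Reciprocity: 7 ≡ 3 and 89 ≡ 1 (mod 4), so (7/89) = +(89/7).
Reduce top mod 7: now compute (5/7).
Reciprocity: 5 ≡ 1 and 7 ≡ 3 (mod 4), so (5/7) = +(7/5).
Reduce top mod 5: now compute (2/5).
Pull out 2: since 5 ≡ 5 (mod 8), (2/5) = -1.
Reached (1/5) = 1. Collecting the sign flips along the way, the symbol is -1.

-1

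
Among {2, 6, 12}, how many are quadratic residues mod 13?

1

(2/13) = -1 → non-residue.
(6/13) = -1 → non-residue.
(12/13) = +1 → QR.
Total quadratic residues among the 3: 1.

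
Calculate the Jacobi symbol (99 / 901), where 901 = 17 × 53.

-1

Reciprocity: 99 ≡ 3 and 901 ≡ 1 (mod 4), so (99/901) = +(901/99).
Reduce top mod 99: now compute (10/99).
Pull out 2: since 99 ≡ 3 (mod 8), (2/99) = -1.
Reciprocity: 5 ≡ 1 and 99 ≡ 3 (mod 4), so (5/99) = +(99/5).
Reduce top mod 5: now compute (4/5).
Pull out 2^2: since 5 ≡ 5 (mod 8), (2/5) = -1, so (2/5)^2 = +1.
Reached (1/5) = 1. Collecting the sign flips along the way, the symbol is -1.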